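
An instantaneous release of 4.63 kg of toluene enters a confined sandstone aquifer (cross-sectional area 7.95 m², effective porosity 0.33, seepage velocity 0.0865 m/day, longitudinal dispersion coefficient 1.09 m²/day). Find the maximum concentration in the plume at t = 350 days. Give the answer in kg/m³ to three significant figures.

0.0255 kg/m³

The peak of an instantaneous 1D plume sits at x = vt; there the Gaussian factor is 1 and C_max = M/(n_e·A·√(4πDt)), where n_e·A is the pore area the mass is dissolved in.
√(4πDt) = √(4π × 1.09 × 350) = 69.24 m, so C_max = 4.63/(0.33 × 7.95 × 69.24) = 0.0255 kg/m³.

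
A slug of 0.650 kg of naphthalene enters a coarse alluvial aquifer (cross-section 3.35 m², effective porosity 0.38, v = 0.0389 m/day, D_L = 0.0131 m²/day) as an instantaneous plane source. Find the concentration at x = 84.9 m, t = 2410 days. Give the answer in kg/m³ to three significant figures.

0.0138 kg/m³

For an instantaneous plane source, C(x,t) = M/(n_e·A·√(4πDt)) · exp(−(x−vt)²/(4Dt)), with n_e·A the pore (flow) area.
Plume center vt = 0.0389 × 2410 = 93.749 m, so the well at 84.9 m is 8.849 m upgradient of the peak.
√(4πDt) = 19.92 m, giving peak height M/(n_e·A·√(4πDt)) = 0.650/(0.38 × 3.35 × 19.92) = 0.02563 kg/m³.
(x−vt)²/(4Dt) = (-8.849)²/(4 × 0.0131 × 2410) = 0.6201; exp(−0.6201) = 0.5379.
C = 0.02563 × 0.5379 = 0.0138 kg/m³.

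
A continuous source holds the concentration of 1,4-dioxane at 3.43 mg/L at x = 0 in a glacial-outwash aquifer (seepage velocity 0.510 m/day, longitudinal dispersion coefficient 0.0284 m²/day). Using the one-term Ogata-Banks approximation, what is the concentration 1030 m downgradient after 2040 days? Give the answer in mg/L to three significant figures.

For a continuous step input, C/C₀ ≈ ½·erfc((x−vt)/(2√(Dt))).
vt = 0.510 × 2040 = 1040.4 m and 2√(Dt) = 2√(0.0284 × 2040) = 15.22 m.
Argument (x−vt)/(2√(Dt)) = (1030 − 1040.4)/15.22 = -0.6833; ½·erfc(-0.6833) = 0.8331.
C = 3.43 × 0.8331 = 2.86 mg/L.

2.86 mg/L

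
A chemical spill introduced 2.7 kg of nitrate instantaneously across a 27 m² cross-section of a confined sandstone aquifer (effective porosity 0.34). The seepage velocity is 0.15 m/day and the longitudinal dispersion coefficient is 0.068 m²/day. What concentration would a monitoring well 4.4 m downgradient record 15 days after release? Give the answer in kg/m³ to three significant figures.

For an instantaneous plane source, C(x,t) = M/(n_e·A·√(4πDt)) · exp(−(x−vt)²/(4Dt)), with n_e·A the pore (flow) area.
Plume center vt = 0.15 × 15 = 2.25 m, so the well at 4.4 m is 2.15 m downgradient of the peak.
√(4πDt) = 3.580 m, giving peak height M/(n_e·A·√(4πDt)) = 2.7/(0.34 × 27 × 3.580) = 0.08216 kg/m³.
(x−vt)²/(4Dt) = (2.15)²/(4 × 0.068 × 15) = 1.133; exp(−1.133) = 0.3221.
C = 0.08216 × 0.3221 = 0.0265 kg/m³.

0.0265 kg/m³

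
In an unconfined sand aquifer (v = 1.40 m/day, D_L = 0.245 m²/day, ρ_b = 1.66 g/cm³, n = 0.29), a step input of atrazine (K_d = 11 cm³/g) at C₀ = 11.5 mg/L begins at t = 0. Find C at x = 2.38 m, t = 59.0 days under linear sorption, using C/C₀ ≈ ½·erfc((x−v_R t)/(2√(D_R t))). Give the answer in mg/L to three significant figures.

0.606 mg/L

Retardation factor R = 1 + ρ_b·K_d/n = 1 + 1.66 × 11/0.29 = 63.97.
Sorption retards both mechanisms: v_R = v/R = 0.02189 m/day, D_R = D/R = 0.003830 m²/day.
v_R·t = 0.02189 × 59.0 = 1.29151 m; 2√(D_R t) = 0.9507 m; argument = (2.38 − 1.29151)/0.9507 = 1.145.
C = C₀ × ½·erfc(1.145) = 11.5 × 0.05269 = 0.606 mg/L.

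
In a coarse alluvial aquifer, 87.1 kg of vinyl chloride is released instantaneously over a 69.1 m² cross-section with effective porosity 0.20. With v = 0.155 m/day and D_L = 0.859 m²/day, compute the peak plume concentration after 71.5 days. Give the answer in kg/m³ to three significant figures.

0.227 kg/m³

The peak of an instantaneous 1D plume sits at x = vt; there the Gaussian factor is 1 and C_max = M/(n_e·A·√(4πDt)), where n_e·A is the pore area the mass is dissolved in.
√(4πDt) = √(4π × 0.859 × 71.5) = 27.78 m, so C_max = 87.1/(0.20 × 69.1 × 27.78) = 0.227 kg/m³.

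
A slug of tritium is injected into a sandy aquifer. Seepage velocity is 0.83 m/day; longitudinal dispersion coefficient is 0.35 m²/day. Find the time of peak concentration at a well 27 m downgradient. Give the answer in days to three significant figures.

For the 1D instantaneous-source solution, setting ∂C/∂t = 0 at fixed x gives v²t² + 2Dt − x² = 0, so t = (√(D² + v²x²) − D)/v².
√(D² + v²x²) = √(0.35² + 0.83² × 27²) = 22.41; v² = 0.6889.
t = (22.41 − 0.35)/0.6889 = 32.0 days (vs. the pure-advection estimate x/v = 32.5 d).

32.0 days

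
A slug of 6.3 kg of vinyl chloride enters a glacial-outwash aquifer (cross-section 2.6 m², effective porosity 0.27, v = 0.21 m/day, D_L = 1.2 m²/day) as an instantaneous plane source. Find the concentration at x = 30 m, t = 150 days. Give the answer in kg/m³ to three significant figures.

0.188 kg/m³

For an instantaneous plane source, C(x,t) = M/(n_e·A·√(4πDt)) · exp(−(x−vt)²/(4Dt)), with n_e·A the pore (flow) area.
Plume center vt = 0.21 × 150 = 31.5 m, so the well at 30 m is 1.5 m upgradient of the peak.
√(4πDt) = 47.56 m, giving peak height M/(n_e·A·√(4πDt)) = 6.3/(0.27 × 2.6 × 47.56) = 0.1887 kg/m³.
(x−vt)²/(4Dt) = (-1.5)²/(4 × 1.2 × 150) = 0.003125; exp(−0.003125) = 0.9969.
C = 0.1887 × 0.9969 = 0.188 kg/m³.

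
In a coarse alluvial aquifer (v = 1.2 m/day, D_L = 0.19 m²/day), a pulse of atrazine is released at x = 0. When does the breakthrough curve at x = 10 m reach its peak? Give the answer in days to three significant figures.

8.20 days

For the 1D instantaneous-source solution, setting ∂C/∂t = 0 at fixed x gives v²t² + 2Dt − x² = 0, so t = (√(D² + v²x²) − D)/v².
√(D² + v²x²) = √(0.19² + 1.2² × 10²) = 12.00; v² = 1.44.
t = (12.00 − 0.19)/1.44 = 8.20 days (vs. the pure-advection estimate x/v = 8.33 d).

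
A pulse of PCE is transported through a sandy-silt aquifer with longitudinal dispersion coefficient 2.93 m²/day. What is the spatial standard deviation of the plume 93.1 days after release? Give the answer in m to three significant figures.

Dispersive spreading gives a Gaussian with σ² = 2Dt; advection only shifts the center.
σ = √(2 × 2.93 × 93.1) = 23.4 m.

23.4 m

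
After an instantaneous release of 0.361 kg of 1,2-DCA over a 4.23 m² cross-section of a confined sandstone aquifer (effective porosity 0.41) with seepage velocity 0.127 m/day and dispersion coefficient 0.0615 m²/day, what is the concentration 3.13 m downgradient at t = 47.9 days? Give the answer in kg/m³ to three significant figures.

For an instantaneous plane source, C(x,t) = M/(n_e·A·√(4πDt)) · exp(−(x−vt)²/(4Dt)), with n_e·A the pore (flow) area.
Plume center vt = 0.127 × 47.9 = 6.0833 m, so the well at 3.13 m is 2.9533 m upgradient of the peak.
√(4πDt) = 6.084 m, giving peak height M/(n_e·A·√(4πDt)) = 0.361/(0.41 × 4.23 × 6.084) = 0.03421 kg/m³.
(x−vt)²/(4Dt) = (-2.9533)²/(4 × 0.0615 × 47.9) = 0.7402; exp(−0.7402) = 0.4770.
C = 0.03421 × 0.4770 = 0.0163 kg/m³.

0.0163 kg/m³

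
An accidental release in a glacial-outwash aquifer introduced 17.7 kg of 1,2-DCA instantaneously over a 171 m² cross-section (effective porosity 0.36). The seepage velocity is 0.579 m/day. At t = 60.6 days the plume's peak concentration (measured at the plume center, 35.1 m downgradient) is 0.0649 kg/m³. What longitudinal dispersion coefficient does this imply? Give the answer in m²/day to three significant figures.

At the plume center C_max = M/(n_e·A·√(4πDt)), so D = M²/(4πt·(n_e·A·C_max)²).
n_e·A·C_max = 0.36 × 171 × 0.0649 = 3.995 kg/m.
D = 17.7²/(4π × 60.6 × 3.995²) = 0.0258 m²/day.

0.0258 m²/day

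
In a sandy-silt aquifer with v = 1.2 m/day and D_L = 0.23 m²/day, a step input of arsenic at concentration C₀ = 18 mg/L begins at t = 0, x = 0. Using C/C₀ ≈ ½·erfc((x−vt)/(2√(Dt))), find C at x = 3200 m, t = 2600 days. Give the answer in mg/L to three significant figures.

0.186 mg/L

For a continuous step input, C/C₀ ≈ ½·erfc((x−vt)/(2√(Dt))).
vt = 1.2 × 2600 = 3120 m and 2√(Dt) = 2√(0.23 × 2600) = 48.91 m.
Argument (x−vt)/(2√(Dt)) = (3200 − 3120)/48.91 = 1.636; ½·erfc(1.636) = 0.01034.
C = 18 × 0.01034 = 0.186 mg/L.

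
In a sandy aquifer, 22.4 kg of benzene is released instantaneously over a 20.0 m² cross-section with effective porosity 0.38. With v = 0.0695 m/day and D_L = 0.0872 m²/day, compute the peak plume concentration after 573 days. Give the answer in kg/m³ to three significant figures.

The peak of an instantaneous 1D plume sits at x = vt; there the Gaussian factor is 1 and C_max = M/(n_e·A·√(4πDt)), where n_e·A is the pore area the mass is dissolved in.
√(4πDt) = √(4π × 0.0872 × 573) = 25.06 m, so C_max = 22.4/(0.38 × 20.0 × 25.06) = 0.118 kg/m³.

0.118 kg/m³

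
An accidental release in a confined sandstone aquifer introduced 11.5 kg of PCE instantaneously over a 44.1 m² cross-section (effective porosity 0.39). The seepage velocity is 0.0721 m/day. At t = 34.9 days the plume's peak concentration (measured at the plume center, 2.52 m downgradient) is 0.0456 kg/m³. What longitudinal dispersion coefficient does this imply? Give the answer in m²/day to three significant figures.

At the plume center C_max = M/(n_e·A·√(4πDt)), so D = M²/(4πt·(n_e·A·C_max)²).
n_e·A·C_max = 0.39 × 44.1 × 0.0456 = 0.7843 kg/m.
D = 11.5²/(4π × 34.9 × 0.7843²) = 0.490 m²/day.

0.490 m²/day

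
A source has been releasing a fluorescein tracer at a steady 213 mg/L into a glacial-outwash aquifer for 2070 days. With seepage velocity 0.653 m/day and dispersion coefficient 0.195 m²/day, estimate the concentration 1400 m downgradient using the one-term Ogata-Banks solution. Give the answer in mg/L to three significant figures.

For a continuous step input, C/C₀ ≈ ½·erfc((x−vt)/(2√(Dt))).
vt = 0.653 × 2070 = 1351.71 m and 2√(Dt) = 2√(0.195 × 2070) = 40.18 m.
Argument (x−vt)/(2√(Dt)) = (1400 − 1351.71)/40.18 = 1.202; ½·erfc(1.202) = 0.04458.
C = 213 × 0.04458 = 9.50 mg/L.

9.50 mg/L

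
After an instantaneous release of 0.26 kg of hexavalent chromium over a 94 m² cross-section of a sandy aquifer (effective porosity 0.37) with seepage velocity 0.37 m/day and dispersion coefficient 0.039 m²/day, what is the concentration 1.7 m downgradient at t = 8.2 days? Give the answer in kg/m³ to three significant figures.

0.000928 kg/m³

For an instantaneous plane source, C(x,t) = M/(n_e·A·√(4πDt)) · exp(−(x−vt)²/(4Dt)), with n_e·A the pore (flow) area.
Plume center vt = 0.37 × 8.2 = 3.034 m, so the well at 1.7 m is 1.334 m upgradient of the peak.
√(4πDt) = 2.005 m, giving peak height M/(n_e·A·√(4πDt)) = 0.26/(0.37 × 94 × 2.005) = 0.003728 kg/m³.
(x−vt)²/(4Dt) = (-1.334)²/(4 × 0.039 × 8.2) = 1.391; exp(−1.391) = 0.2488.
C = 0.003728 × 0.2488 = 0.000928 kg/m³.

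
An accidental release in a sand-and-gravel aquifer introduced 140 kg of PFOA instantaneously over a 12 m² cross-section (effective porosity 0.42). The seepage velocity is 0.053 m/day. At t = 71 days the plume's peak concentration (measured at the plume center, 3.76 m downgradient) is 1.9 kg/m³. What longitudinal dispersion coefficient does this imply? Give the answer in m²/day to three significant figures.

At the plume center C_max = M/(n_e·A·√(4πDt)), so D = M²/(4πt·(n_e·A·C_max)²).
n_e·A·C_max = 0.42 × 12 × 1.9 = 9.576 kg/m.
D = 140²/(4π × 71 × 9.576²) = 0.240 m²/day.

0.240 m²/day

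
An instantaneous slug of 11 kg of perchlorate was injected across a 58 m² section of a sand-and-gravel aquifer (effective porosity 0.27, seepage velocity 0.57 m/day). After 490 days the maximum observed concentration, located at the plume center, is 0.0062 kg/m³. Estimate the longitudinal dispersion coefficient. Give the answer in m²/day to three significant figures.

At the plume center C_max = M/(n_e·A·√(4πDt)), so D = M²/(4πt·(n_e·A·C_max)²).
n_e·A·C_max = 0.27 × 58 × 0.0062 = 0.09709 kg/m.
D = 11²/(4π × 490 × 0.09709²) = 2.08 m²/day.

2.08 m²/day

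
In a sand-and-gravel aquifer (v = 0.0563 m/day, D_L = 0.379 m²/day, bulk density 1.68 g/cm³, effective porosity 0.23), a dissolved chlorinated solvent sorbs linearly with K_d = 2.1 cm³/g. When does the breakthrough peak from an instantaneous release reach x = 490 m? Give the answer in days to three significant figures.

Retardation factor R = 1 + ρ_b·K_d/n = 1 + 1.68 × 2.1/0.23 = 16.34.
Sorption retards both mechanisms: v_R = v/R = 0.003446 m/day, D_R = D/R = 0.02319 m²/day.
Peak time from v_R²t² + 2D_R t − x² = 0: t = (√(D_R² + v_R²x²) − D_R)/v_R².
√(D_R² + v_R²x²) = √(0.02319² + 0.003446² × 490²) = 1.689; v_R² = 1.187e-05.
t = (1.689 − 0.02319)/1.187e-05 = 140000 days.

140000 days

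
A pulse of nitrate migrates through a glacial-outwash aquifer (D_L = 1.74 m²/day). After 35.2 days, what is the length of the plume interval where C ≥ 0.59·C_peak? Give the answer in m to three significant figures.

22.7 m

The plume is Gaussian with σ = √(2Dt) = √(2 × 1.74 × 35.2) = 11.07 m.
C/C_peak = exp(−Δx²/(2σ²)) = 0.59 ⇒ Δx = σ·√(−2 ln 0.59) = 11.07 × 1.027 = 11.37 m.
Width = 2Δx = 22.7 m.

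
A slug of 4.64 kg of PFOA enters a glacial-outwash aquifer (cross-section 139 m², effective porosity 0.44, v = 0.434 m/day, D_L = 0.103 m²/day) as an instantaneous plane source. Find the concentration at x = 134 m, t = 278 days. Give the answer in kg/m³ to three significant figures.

For an instantaneous plane source, C(x,t) = M/(n_e·A·√(4πDt)) · exp(−(x−vt)²/(4Dt)), with n_e·A the pore (flow) area.
Plume center vt = 0.434 × 278 = 120.652 m, so the well at 134 m is 13.348 m downgradient of the peak.
√(4πDt) = 18.97 m, giving peak height M/(n_e·A·√(4πDt)) = 4.64/(0.44 × 139 × 18.97) = 0.003999 kg/m³.
(x−vt)²/(4Dt) = (13.348)²/(4 × 0.103 × 278) = 1.556; exp(−1.556) = 0.2110.
C = 0.003999 × 0.2110 = 0.000844 kg/m³.

0.000844 kg/m³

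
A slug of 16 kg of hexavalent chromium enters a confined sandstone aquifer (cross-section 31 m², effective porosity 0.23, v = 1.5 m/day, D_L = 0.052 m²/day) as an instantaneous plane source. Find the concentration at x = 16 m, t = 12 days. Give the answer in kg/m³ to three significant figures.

0.161 kg/m³

For an instantaneous plane source, C(x,t) = M/(n_e·A·√(4πDt)) · exp(−(x−vt)²/(4Dt)), with n_e·A the pore (flow) area.
Plume center vt = 1.5 × 12 = 18 m, so the well at 16 m is 2 m upgradient of the peak.
√(4πDt) = 2.800 m, giving peak height M/(n_e·A·√(4πDt)) = 16/(0.23 × 31 × 2.800) = 0.8014 kg/m³.
(x−vt)²/(4Dt) = (-2)²/(4 × 0.052 × 12) = 1.603; exp(−1.603) = 0.2013.
C = 0.8014 × 0.2013 = 0.161 kg/m³.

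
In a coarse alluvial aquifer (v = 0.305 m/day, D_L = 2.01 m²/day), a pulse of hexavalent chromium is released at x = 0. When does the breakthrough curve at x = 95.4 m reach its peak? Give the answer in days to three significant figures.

For the 1D instantaneous-source solution, setting ∂C/∂t = 0 at fixed x gives v²t² + 2Dt − x² = 0, so t = (√(D² + v²x²) − D)/v².
√(D² + v²x²) = √(2.01² + 0.305² × 95.4²) = 29.17; v² = 0.093025.
t = (29.17 − 2.01)/0.093025 = 292 days (vs. the pure-advection estimate x/v = 313 d).

292 days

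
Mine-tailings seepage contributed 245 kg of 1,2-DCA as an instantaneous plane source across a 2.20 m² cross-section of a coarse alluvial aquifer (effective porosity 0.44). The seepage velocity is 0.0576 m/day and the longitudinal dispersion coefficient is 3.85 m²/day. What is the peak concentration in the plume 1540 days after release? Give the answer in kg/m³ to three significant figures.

The peak of an instantaneous 1D plume sits at x = vt; there the Gaussian factor is 1 and C_max = M/(n_e·A·√(4πDt)), where n_e·A is the pore area the mass is dissolved in.
√(4πDt) = √(4π × 3.85 × 1540) = 273.0 m, so C_max = 245/(0.44 × 2.20 × 273.0) = 0.927 kg/m³.

0.927 kg/m³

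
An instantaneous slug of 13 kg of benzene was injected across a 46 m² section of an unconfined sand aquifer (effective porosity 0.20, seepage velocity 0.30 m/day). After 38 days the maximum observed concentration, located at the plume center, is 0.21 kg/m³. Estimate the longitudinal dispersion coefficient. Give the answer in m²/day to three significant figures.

0.0948 m²/day

At the plume center C_max = M/(n_e·A·√(4πDt)), so D = M²/(4πt·(n_e·A·C_max)²).
n_e·A·C_max = 0.20 × 46 × 0.21 = 1.932 kg/m.
D = 13²/(4π × 38 × 1.932²) = 0.0948 m²/day.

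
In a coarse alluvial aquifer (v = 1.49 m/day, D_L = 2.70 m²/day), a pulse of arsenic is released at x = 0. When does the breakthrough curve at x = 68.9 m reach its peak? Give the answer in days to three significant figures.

For the 1D instantaneous-source solution, setting ∂C/∂t = 0 at fixed x gives v²t² + 2Dt − x² = 0, so t = (√(D² + v²x²) − D)/v².
√(D² + v²x²) = √(2.70² + 1.49² × 68.9²) = 102.7; v² = 2.2201.
t = (102.7 − 2.70)/2.2201 = 45.0 days (vs. the pure-advection estimate x/v = 46.2 d).

45.0 days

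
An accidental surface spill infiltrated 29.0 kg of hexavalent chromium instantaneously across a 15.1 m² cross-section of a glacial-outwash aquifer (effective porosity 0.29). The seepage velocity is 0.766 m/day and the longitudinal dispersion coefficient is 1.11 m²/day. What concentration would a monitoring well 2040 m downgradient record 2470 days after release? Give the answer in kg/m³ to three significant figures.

0.00484 kg/m³

For an instantaneous plane source, C(x,t) = M/(n_e·A·√(4πDt)) · exp(−(x−vt)²/(4Dt)), with n_e·A the pore (flow) area.
Plume center vt = 0.766 × 2470 = 1892.02 m, so the well at 2040 m is 147.98 m downgradient of the peak.
√(4πDt) = 185.6 m, giving peak height M/(n_e·A·√(4πDt)) = 29.0/(0.29 × 15.1 × 185.6) = 0.03568 kg/m³.
(x−vt)²/(4Dt) = (147.98)²/(4 × 1.11 × 2470) = 1.997; exp(−1.997) = 0.1357.
C = 0.03568 × 0.1357 = 0.00484 kg/m³.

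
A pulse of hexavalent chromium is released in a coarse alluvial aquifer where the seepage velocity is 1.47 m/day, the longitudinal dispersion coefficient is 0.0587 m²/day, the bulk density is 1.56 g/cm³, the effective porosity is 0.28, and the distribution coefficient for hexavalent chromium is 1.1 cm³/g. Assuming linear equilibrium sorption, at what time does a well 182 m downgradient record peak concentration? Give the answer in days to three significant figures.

882 days

Retardation factor R = 1 + ρ_b·K_d/n = 1 + 1.56 × 1.1/0.28 = 7.129.
Sorption retards both mechanisms: v_R = v/R = 0.2062 m/day, D_R = D/R = 0.008234 m²/day.
Peak time from v_R²t² + 2D_R t − x² = 0: t = (√(D_R² + v_R²x²) − D_R)/v_R².
√(D_R² + v_R²x²) = √(0.008234² + 0.2062² × 182²) = 37.53; v_R² = 0.04252.
t = (37.53 − 0.008234)/0.04252 = 882 days.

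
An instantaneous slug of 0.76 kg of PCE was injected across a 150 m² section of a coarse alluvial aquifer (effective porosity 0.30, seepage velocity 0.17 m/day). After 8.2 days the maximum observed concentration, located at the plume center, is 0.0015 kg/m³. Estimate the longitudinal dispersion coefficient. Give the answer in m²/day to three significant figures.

At the plume center C_max = M/(n_e·A·√(4πDt)), so D = M²/(4πt·(n_e·A·C_max)²).
n_e·A·C_max = 0.30 × 150 × 0.0015 = 0.06750 kg/m.
D = 0.76²/(4π × 8.2 × 0.06750²) = 1.23 m²/day.

1.23 m²/day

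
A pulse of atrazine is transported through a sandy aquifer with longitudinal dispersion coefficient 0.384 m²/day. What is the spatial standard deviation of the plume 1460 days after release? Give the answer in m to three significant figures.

Dispersive spreading gives a Gaussian with σ² = 2Dt; advection only shifts the center.
σ = √(2 × 0.384 × 1460) = 33.5 m.

33.5 m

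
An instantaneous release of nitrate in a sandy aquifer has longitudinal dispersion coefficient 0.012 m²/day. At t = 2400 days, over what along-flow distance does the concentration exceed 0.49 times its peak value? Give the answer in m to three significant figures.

The plume is Gaussian with σ = √(2Dt) = √(2 × 0.012 × 2400) = 7.589 m.
C/C_peak = exp(−Δx²/(2σ²)) = 0.49 ⇒ Δx = σ·√(−2 ln 0.49) = 7.589 × 1.194 = 9.061 m.
Width = 2Δx = 18.1 m.

18.1 m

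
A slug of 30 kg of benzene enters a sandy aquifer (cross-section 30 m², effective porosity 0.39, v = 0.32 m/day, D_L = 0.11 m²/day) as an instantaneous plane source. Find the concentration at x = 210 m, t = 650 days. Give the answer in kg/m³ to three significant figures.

For an instantaneous plane source, C(x,t) = M/(n_e·A·√(4πDt)) · exp(−(x−vt)²/(4Dt)), with n_e·A the pore (flow) area.
Plume center vt = 0.32 × 650 = 208 m, so the well at 210 m is 2 m downgradient of the peak.
√(4πDt) = 29.97 m, giving peak height M/(n_e·A·√(4πDt)) = 30/(0.39 × 30 × 29.97) = 0.08556 kg/m³.
(x−vt)²/(4Dt) = (2)²/(4 × 0.11 × 650) = 0.01399; exp(−0.01399) = 0.9861.
C = 0.08556 × 0.9861 = 0.0844 kg/m³.

0.0844 kg/m³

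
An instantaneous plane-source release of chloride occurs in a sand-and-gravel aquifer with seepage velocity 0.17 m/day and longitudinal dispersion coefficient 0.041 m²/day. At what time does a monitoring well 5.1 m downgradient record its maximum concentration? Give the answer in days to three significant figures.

For the 1D instantaneous-source solution, setting ∂C/∂t = 0 at fixed x gives v²t² + 2Dt − x² = 0, so t = (√(D² + v²x²) − D)/v².
√(D² + v²x²) = √(0.041² + 0.17² × 5.1²) = 0.8680; v² = 0.0289.
t = (0.8680 − 0.041)/0.0289 = 28.6 days (vs. the pure-advection estimate x/v = 30.0 d).

28.6 days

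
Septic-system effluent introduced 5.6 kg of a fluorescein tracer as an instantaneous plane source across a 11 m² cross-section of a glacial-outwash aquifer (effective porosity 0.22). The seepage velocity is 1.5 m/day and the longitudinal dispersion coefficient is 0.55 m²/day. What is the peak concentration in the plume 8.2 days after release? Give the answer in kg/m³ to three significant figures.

The peak of an instantaneous 1D plume sits at x = vt; there the Gaussian factor is 1 and C_max = M/(n_e·A·√(4πDt)), where n_e·A is the pore area the mass is dissolved in.
√(4πDt) = √(4π × 0.55 × 8.2) = 7.528 m, so C_max = 5.6/(0.22 × 11 × 7.528) = 0.307 kg/m³.

0.307 kg/m³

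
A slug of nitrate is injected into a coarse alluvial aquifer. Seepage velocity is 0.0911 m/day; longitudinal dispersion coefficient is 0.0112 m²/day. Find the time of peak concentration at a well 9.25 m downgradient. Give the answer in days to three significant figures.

For the 1D instantaneous-source solution, setting ∂C/∂t = 0 at fixed x gives v²t² + 2Dt − x² = 0, so t = (√(D² + v²x²) − D)/v².
√(D² + v²x²) = √(0.0112² + 0.0911² × 9.25²) = 0.8427; v² = 0.00829921.
t = (0.8427 − 0.0112)/0.00829921 = 100 days (vs. the pure-advection estimate x/v = 102 d).

100 days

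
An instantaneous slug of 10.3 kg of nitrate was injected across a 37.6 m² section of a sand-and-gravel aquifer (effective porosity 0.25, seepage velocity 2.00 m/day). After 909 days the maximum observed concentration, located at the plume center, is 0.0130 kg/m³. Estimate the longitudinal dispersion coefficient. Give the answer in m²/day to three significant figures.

0.622 m²/day

At the plume center C_max = M/(n_e·A·√(4πDt)), so D = M²/(4πt·(n_e·A·C_max)²).
n_e·A·C_max = 0.25 × 37.6 × 0.0130 = 0.1222 kg/m.
D = 10.3²/(4π × 909 × 0.1222²) = 0.622 m²/day.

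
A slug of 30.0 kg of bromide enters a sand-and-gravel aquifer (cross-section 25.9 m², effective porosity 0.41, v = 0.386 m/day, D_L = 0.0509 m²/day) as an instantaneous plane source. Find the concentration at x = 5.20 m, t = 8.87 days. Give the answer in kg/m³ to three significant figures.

0.207 kg/m³

For an instantaneous plane source, C(x,t) = M/(n_e·A·√(4πDt)) · exp(−(x−vt)²/(4Dt)), with n_e·A the pore (flow) area.
Plume center vt = 0.386 × 8.87 = 3.42382 m, so the well at 5.20 m is 1.77618 m downgradient of the peak.
√(4πDt) = 2.382 m, giving peak height M/(n_e·A·√(4πDt)) = 30.0/(0.41 × 25.9 × 2.382) = 1.186 kg/m³.
(x−vt)²/(4Dt) = (1.77618)²/(4 × 0.0509 × 8.87) = 1.747; exp(−1.747) = 0.1743.
C = 1.186 × 0.1743 = 0.207 kg/m³.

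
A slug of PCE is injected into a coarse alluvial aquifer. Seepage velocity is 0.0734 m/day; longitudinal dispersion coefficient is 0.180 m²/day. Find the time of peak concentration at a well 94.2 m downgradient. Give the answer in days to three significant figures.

1250 days

For the 1D instantaneous-source solution, setting ∂C/∂t = 0 at fixed x gives v²t² + 2Dt − x² = 0, so t = (√(D² + v²x²) − D)/v².
√(D² + v²x²) = √(0.180² + 0.0734² × 94.2²) = 6.917; v² = 0.00538756.
t = (6.917 − 0.180)/0.00538756 = 1250 days (vs. the pure-advection estimate x/v = 1280 d).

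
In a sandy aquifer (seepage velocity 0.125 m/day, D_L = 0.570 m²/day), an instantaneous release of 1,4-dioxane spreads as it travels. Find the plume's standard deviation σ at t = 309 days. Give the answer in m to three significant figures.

Dispersive spreading gives a Gaussian with σ² = 2Dt; advection only shifts the center.
σ = √(2 × 0.570 × 309) = 18.8 m.

18.8 m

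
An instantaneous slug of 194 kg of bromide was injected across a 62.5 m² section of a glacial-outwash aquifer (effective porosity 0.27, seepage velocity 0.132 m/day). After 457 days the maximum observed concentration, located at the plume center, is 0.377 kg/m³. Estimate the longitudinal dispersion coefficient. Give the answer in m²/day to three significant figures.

0.162 m²/day

At the plume center C_max = M/(n_e·A·√(4πDt)), so D = M²/(4πt·(n_e·A·C_max)²).
n_e·A·C_max = 0.27 × 62.5 × 0.377 = 6.362 kg/m.
D = 194²/(4π × 457 × 6.362²) = 0.162 m²/day.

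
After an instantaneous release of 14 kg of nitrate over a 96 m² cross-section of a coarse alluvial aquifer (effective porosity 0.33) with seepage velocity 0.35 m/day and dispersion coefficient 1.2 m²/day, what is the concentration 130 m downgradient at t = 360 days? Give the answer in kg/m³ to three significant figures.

0.00594 kg/m³

For an instantaneous plane source, C(x,t) = M/(n_e·A·√(4πDt)) · exp(−(x−vt)²/(4Dt)), with n_e·A the pore (flow) area.
Plume center vt = 0.35 × 360 = 126 m, so the well at 130 m is 4 m downgradient of the peak.
√(4πDt) = 73.68 m, giving peak height M/(n_e·A·√(4πDt)) = 14/(0.33 × 96 × 73.68) = 0.005998 kg/m³.
(x−vt)²/(4Dt) = (4)²/(4 × 1.2 × 360) = 0.009259; exp(−0.009259) = 0.9908.
C = 0.005998 × 0.9908 = 0.00594 kg/m³.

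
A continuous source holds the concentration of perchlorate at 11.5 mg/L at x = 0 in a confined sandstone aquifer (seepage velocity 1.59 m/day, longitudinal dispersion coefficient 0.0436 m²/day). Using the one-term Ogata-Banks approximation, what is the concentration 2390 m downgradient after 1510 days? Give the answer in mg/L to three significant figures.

9.53 mg/L

For a continuous step input, C/C₀ ≈ ½·erfc((x−vt)/(2√(Dt))).
vt = 1.59 × 1510 = 2400.9 m and 2√(Dt) = 2√(0.0436 × 1510) = 16.23 m.
Argument (x−vt)/(2√(Dt)) = (2390 − 2400.9)/16.23 = -0.6716; ½·erfc(-0.6716) = 0.8289.
C = 11.5 × 0.8289 = 9.53 mg/L.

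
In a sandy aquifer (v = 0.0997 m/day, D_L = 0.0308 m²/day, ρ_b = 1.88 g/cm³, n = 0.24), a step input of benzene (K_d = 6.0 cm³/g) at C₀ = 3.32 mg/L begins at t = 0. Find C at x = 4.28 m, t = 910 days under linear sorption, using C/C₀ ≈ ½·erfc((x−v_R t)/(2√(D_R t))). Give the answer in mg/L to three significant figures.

Retardation factor R = 1 + ρ_b·K_d/n = 1 + 1.88 × 6.0/0.24 = 48.00.
Sorption retards both mechanisms: v_R = v/R = 0.002077 m/day, D_R = D/R = 0.0006417 m²/day.
v_R·t = 0.002077 × 910 = 1.89007 m; 2√(D_R t) = 1.528 m; argument = (4.28 − 1.89007)/1.528 = 1.564.
C = C₀ × ½·erfc(1.564) = 3.32 × 0.01349 = 0.0448 mg/L.

0.0448 mg/L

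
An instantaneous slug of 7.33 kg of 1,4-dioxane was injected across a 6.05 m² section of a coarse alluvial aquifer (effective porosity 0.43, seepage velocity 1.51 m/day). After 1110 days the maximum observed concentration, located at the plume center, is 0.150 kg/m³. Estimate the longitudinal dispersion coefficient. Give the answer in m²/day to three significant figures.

0.0253 m²/day

At the plume center C_max = M/(n_e·A·√(4πDt)), so D = M²/(4πt·(n_e·A·C_max)²).
n_e·A·C_max = 0.43 × 6.05 × 0.150 = 0.3902 kg/m.
D = 7.33²/(4π × 1110 × 0.3902²) = 0.0253 m²/day.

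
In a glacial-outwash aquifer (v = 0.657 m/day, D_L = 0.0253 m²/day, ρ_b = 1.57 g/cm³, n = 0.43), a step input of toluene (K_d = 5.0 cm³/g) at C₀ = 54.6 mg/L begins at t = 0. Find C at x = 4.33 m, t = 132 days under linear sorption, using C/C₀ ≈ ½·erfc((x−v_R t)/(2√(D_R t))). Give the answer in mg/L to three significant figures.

33.6 mg/L

Retardation factor R = 1 + ρ_b·K_d/n = 1 + 1.57 × 5.0/0.43 = 19.26.
Sorption retards both mechanisms: v_R = v/R = 0.03411 m/day, D_R = D/R = 0.001314 m²/day.
v_R·t = 0.03411 × 132 = 4.50252 m; 2√(D_R t) = 0.8329 m; argument = (4.33 − 4.50252)/0.8329 = -0.2071.
C = C₀ × ½·erfc(-0.2071) = 54.6 × 0.6152 = 33.6 mg/L.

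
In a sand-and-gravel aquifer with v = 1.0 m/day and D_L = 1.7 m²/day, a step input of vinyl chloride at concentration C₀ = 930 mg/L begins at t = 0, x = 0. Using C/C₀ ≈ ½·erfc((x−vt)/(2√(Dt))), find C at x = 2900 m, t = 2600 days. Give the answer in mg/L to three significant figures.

For a continuous step input, C/C₀ ≈ ½·erfc((x−vt)/(2√(Dt))).
vt = 1.0 × 2600 = 2600 m and 2√(Dt) = 2√(1.7 × 2600) = 133.0 m.
Argument (x−vt)/(2√(Dt)) = (2900 − 2600)/133.0 = 2.256; ½·erfc(2.256) = 0.0007102.
C = 930 × 0.0007102 = 0.660 mg/L.

0.660 mg/L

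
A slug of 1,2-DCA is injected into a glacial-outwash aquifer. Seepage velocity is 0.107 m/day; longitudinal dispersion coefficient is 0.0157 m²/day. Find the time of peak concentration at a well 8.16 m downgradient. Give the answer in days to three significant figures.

74.9 days

For the 1D instantaneous-source solution, setting ∂C/∂t = 0 at fixed x gives v²t² + 2Dt − x² = 0, so t = (√(D² + v²x²) − D)/v².
√(D² + v²x²) = √(0.0157² + 0.107² × 8.16²) = 0.8733; v² = 0.011449.
t = (0.8733 − 0.0157)/0.011449 = 74.9 days (vs. the pure-advection estimate x/v = 76.3 d).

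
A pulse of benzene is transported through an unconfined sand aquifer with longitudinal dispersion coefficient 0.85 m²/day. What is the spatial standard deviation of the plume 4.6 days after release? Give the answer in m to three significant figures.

2.80 m

Dispersive spreading gives a Gaussian with σ² = 2Dt; advection only shifts the center.
σ = √(2 × 0.85 × 4.6) = 2.80 m.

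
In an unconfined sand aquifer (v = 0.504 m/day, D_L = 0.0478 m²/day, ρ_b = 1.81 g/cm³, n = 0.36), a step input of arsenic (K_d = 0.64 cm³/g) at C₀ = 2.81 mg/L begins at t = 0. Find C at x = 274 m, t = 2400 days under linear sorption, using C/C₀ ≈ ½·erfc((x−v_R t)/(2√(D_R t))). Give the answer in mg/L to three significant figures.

2.69 mg/L

Retardation factor R = 1 + ρ_b·K_d/n = 1 + 1.81 × 0.64/0.36 = 4.218.
Sorption retards both mechanisms: v_R = v/R = 0.1195 m/day, D_R = D/R = 0.01133 m²/day.
v_R·t = 0.1195 × 2400 = 286.8 m; 2√(D_R t) = 10.43 m; argument = (274 − 286.8)/10.43 = -1.227.
C = C₀ × ½·erfc(-1.227) = 2.81 × 0.9587 = 2.69 mg/L.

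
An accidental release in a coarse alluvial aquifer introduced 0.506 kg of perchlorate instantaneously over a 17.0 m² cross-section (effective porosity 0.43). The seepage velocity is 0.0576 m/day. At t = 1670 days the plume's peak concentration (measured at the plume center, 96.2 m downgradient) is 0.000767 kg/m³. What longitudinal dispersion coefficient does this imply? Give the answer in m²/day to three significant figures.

0.388 m²/day

At the plume center C_max = M/(n_e·A·√(4πDt)), so D = M²/(4πt·(n_e·A·C_max)²).
n_e·A·C_max = 0.43 × 17.0 × 0.000767 = 0.005607 kg/m.
D = 0.506²/(4π × 1670 × 0.005607²) = 0.388 m²/day.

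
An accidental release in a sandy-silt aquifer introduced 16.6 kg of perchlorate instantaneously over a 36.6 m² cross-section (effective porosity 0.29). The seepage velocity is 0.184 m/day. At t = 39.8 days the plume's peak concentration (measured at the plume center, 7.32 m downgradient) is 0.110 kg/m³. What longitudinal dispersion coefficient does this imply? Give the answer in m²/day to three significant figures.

0.404 m²/day

At the plume center C_max = M/(n_e·A·√(4πDt)), so D = M²/(4πt·(n_e·A·C_max)²).
n_e·A·C_max = 0.29 × 36.6 × 0.110 = 1.168 kg/m.
D = 16.6²/(4π × 39.8 × 1.168²) = 0.404 m²/day.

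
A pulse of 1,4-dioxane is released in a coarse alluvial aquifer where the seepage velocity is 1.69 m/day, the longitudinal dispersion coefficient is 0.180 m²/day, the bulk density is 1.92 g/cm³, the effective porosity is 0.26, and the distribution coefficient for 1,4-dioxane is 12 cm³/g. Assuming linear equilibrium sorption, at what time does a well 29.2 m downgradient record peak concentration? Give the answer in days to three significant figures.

Retardation factor R = 1 + ρ_b·K_d/n = 1 + 1.92 × 12/0.26 = 89.62.
Sorption retards both mechanisms: v_R = v/R = 0.01886 m/day, D_R = D/R = 0.002008 m²/day.
Peak time from v_R²t² + 2D_R t − x² = 0: t = (√(D_R² + v_R²x²) − D_R)/v_R².
√(D_R² + v_R²x²) = √(0.002008² + 0.01886² × 29.2²) = 0.5507; v_R² = 0.0003557.
t = (0.5507 − 0.002008)/0.0003557 = 1540 days.

1540 days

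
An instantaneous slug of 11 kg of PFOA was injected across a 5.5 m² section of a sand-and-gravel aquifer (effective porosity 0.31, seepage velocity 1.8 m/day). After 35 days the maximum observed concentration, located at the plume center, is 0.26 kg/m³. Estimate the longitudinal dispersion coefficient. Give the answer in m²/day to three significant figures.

At the plume center C_max = M/(n_e·A·√(4πDt)), so D = M²/(4πt·(n_e·A·C_max)²).
n_e·A·C_max = 0.31 × 5.5 × 0.26 = 0.4433 kg/m.
D = 11²/(4π × 35 × 0.4433²) = 1.40 m²/day.

1.40 m²/day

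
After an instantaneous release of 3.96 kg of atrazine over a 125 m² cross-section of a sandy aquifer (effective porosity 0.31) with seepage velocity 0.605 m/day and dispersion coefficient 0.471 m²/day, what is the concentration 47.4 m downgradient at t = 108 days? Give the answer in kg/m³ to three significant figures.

0.000831 kg/m³

For an instantaneous plane source, C(x,t) = M/(n_e·A·√(4πDt)) · exp(−(x−vt)²/(4Dt)), with n_e·A the pore (flow) area.
Plume center vt = 0.605 × 108 = 65.34 m, so the well at 47.4 m is 17.94 m upgradient of the peak.
√(4πDt) = 25.28 m, giving peak height M/(n_e·A·√(4πDt)) = 3.96/(0.31 × 125 × 25.28) = 0.004042 kg/m³.
(x−vt)²/(4Dt) = (-17.94)²/(4 × 0.471 × 108) = 1.582; exp(−1.582) = 0.2056.
C = 0.004042 × 0.2056 = 0.000831 kg/m³.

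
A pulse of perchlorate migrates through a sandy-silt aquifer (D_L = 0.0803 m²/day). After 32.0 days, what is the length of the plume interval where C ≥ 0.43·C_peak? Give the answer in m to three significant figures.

5.89 m

The plume is Gaussian with σ = √(2Dt) = √(2 × 0.0803 × 32.0) = 2.267 m.
C/C_peak = exp(−Δx²/(2σ²)) = 0.43 ⇒ Δx = σ·√(−2 ln 0.43) = 2.267 × 1.299 = 2.945 m.
Width = 2Δx = 5.89 m.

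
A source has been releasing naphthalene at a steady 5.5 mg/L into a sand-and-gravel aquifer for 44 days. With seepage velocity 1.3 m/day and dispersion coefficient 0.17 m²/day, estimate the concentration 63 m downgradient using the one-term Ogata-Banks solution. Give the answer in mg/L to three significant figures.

0.368 mg/L

For a continuous step input, C/C₀ ≈ ½·erfc((x−vt)/(2√(Dt))).
vt = 1.3 × 44 = 57.2 m and 2√(Dt) = 2√(0.17 × 44) = 5.470 m.
Argument (x−vt)/(2√(Dt)) = (63 − 57.2)/5.470 = 1.060; ½·erfc(1.060) = 0.06693.
C = 5.5 × 0.06693 = 0.368 mg/L.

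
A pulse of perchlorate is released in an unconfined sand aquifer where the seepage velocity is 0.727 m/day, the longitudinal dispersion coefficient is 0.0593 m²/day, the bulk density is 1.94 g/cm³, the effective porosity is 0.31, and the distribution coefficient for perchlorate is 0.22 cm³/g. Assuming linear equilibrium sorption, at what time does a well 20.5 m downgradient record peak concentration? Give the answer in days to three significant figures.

Retardation factor R = 1 + ρ_b·K_d/n = 1 + 1.94 × 0.22/0.31 = 2.377.
Sorption retards both mechanisms: v_R = v/R = 0.3058 m/day, D_R = D/R = 0.02495 m²/day.
Peak time from v_R²t² + 2D_R t − x² = 0: t = (√(D_R² + v_R²x²) − D_R)/v_R².
√(D_R² + v_R²x²) = √(0.02495² + 0.3058² × 20.5²) = 6.269; v_R² = 0.09351.
t = (6.269 − 0.02495)/0.09351 = 66.8 days.

66.8 days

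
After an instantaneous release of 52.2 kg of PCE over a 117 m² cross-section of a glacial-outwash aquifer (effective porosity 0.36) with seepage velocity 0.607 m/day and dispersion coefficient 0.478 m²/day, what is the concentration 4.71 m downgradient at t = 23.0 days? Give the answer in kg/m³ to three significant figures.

For an instantaneous plane source, C(x,t) = M/(n_e·A·√(4πDt)) · exp(−(x−vt)²/(4Dt)), with n_e·A the pore (flow) area.
Plume center vt = 0.607 × 23.0 = 13.961 m, so the well at 4.71 m is 9.251 m upgradient of the peak.
√(4πDt) = 11.75 m, giving peak height M/(n_e·A·√(4πDt)) = 52.2/(0.36 × 117 × 11.75) = 0.1055 kg/m³.
(x−vt)²/(4Dt) = (-9.251)²/(4 × 0.478 × 23.0) = 1.946; exp(−1.946) = 0.1428.
C = 0.1055 × 0.1428 = 0.0151 kg/m³.

0.0151 kg/m³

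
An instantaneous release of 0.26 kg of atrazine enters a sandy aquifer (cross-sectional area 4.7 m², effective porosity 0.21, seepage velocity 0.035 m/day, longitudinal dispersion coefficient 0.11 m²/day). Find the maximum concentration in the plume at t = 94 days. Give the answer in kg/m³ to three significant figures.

0.0231 kg/m³

The peak of an instantaneous 1D plume sits at x = vt; there the Gaussian factor is 1 and C_max = M/(n_e·A·√(4πDt)), where n_e·A is the pore area the mass is dissolved in.
√(4πDt) = √(4π × 0.11 × 94) = 11.40 m, so C_max = 0.26/(0.21 × 4.7 × 11.40) = 0.0231 kg/m³.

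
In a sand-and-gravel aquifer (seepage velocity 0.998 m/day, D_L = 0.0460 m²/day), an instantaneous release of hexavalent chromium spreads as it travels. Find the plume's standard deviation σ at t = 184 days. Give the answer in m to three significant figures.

4.11 m

Dispersive spreading gives a Gaussian with σ² = 2Dt; advection only shifts the center.
σ = √(2 × 0.0460 × 184) = 4.11 m.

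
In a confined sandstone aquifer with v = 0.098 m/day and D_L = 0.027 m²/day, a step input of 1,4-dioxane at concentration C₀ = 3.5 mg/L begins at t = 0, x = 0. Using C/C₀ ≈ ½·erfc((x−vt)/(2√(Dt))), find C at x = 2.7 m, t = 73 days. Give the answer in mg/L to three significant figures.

3.46 mg/L

For a continuous step input, C/C₀ ≈ ½·erfc((x−vt)/(2√(Dt))).
vt = 0.098 × 73 = 7.154 m and 2√(Dt) = 2√(0.027 × 73) = 2.808 m.
Argument (x−vt)/(2√(Dt)) = (2.7 − 7.154)/2.808 = -1.586; ½·erfc(-1.586) = 0.9875.
C = 3.5 × 0.9875 = 3.46 mg/L.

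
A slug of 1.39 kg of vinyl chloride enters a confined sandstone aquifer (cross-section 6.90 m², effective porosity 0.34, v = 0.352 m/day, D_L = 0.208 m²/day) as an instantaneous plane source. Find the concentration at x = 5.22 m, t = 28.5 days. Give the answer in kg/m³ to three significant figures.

For an instantaneous plane source, C(x,t) = M/(n_e·A·√(4πDt)) · exp(−(x−vt)²/(4Dt)), with n_e·A the pore (flow) area.
Plume center vt = 0.352 × 28.5 = 10.032 m, so the well at 5.22 m is 4.812 m upgradient of the peak.
√(4πDt) = 8.631 m, giving peak height M/(n_e·A·√(4πDt)) = 1.39/(0.34 × 6.90 × 8.631) = 0.06865 kg/m³.
(x−vt)²/(4Dt) = (-4.812)²/(4 × 0.208 × 28.5) = 0.9765; exp(−0.9765) = 0.3766.
C = 0.06865 × 0.3766 = 0.0259 kg/m³.

0.0259 kg/m³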